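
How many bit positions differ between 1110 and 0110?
XOR = 1000, count of 1s = 1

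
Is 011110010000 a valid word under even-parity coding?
Sum of all bits: 0+1+1+1+1+0+0+1+0+0+0+0 = 5; 5 mod 2 = 1. Result is 1 → parity error detected.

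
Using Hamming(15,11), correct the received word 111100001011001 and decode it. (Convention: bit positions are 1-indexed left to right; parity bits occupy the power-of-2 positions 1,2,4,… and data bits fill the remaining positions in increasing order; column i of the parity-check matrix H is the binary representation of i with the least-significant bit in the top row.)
Syndrome s = H · r^T (mod 2), r = 111100001011001:
  s[0] = (101010101010101)·(111100001011001) mod 2 = 1+0+1+0+0+0+0+0+1+0+1+0+0+0+1 mod 2 = 1
  s[1] = (011001100110011)·(111100001011001) mod 2 = 0+1+1+0+0+0+0+0+0+0+1+0+0+0+1 mod 2 = 0
  s[2] = (000111100001111)·(111100001011001) mod 2 = 0+0+0+1+0+0+0+0+0+0+0+1+0+0+1 mod 2 = 1
  s[3] = (000000011111111)·(111100001011001) mod 2 = 0+0+0+0+0+0+0+0+1+0+1+1+0+0+1 mod 2 = 0
Syndrome = 1010
Column 5 of H equals this syndrome → error at bit 5 (1-indexed).
Flip bit 5: 111100001011001 → 111110001011001
Extract data bits at positions {3,5,6,7,9,10,11,12,13,14,15}: 11001011001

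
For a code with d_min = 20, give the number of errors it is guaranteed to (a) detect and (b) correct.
(a) Detection requires d_min ≥ e+1, so e ≤ d_min − 1 = 19.
(b) Correction requires d_min ≥ 2t+1, so t ≤ ⌊(d_min − 1)/2⌋ = ⌊19/2⌋ = 9.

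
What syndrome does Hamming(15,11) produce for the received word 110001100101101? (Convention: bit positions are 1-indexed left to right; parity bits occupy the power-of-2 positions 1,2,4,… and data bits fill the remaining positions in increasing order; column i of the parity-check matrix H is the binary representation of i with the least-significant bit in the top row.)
Syndrome s = H · r^T (mod 2), r = 110001100101101:
  s[0] = (101010101010101)·(110001100101101) mod 2 = 1+0+0+0+0+0+1+0+0+0+0+0+1+0+1 mod 2 = 0
  s[1] = (011001100110011)·(110001100101101) mod 2 = 0+1+0+0+0+1+1+0+0+1+0+0+0+0+1 mod 2 = 1
  s[2] = (000111100001111)·(110001100101101) mod 2 = 0+0+0+0+0+1+1+0+0+0+0+1+1+0+1 mod 2 = 1
  s[3] = (000000011111111)·(110001100101101) mod 2 = 0+0+0+0+0+0+0+0+0+1+0+1+1+0+1 mod 2 = 0
Syndrome = 0110
Non-zero syndrome: error at position 6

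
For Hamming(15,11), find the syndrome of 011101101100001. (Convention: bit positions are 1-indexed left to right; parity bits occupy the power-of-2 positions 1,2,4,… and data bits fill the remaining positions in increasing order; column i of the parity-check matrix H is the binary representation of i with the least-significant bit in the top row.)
Syndrome s = H · r^T (mod 2), r = 011101101100001:
  s[0] = (101010101010101)·(011101101100001) mod 2 = 0+0+1+0+0+0+1+0+1+0+0+0+0+0+1 mod 2 = 0
  s[1] = (011001100110011)·(011101101100001) mod 2 = 0+1+1+0+0+1+1+0+0+1+0+0+0+0+1 mod 2 = 0
  s[2] = (000111100001111)·(011101101100001) mod 2 = 0+0+0+1+0+1+1+0+0+0+0+0+0+0+1 mod 2 = 0
  s[3] = (000000011111111)·(011101101100001) mod 2 = 0+0+0+0+0+0+0+0+1+1+0+0+0+0+1 mod 2 = 1
Syndrome = 0001
Non-zero syndrome: error at position 8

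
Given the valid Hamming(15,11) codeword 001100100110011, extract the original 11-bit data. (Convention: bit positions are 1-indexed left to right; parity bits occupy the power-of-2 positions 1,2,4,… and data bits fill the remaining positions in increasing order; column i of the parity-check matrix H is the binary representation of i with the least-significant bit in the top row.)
Parity bits occupy power-of-2 positions; data bits are at positions {3,5,6,7,9,10,11,12,13,14,15} (1-indexed).
Extract: c[3]=1 c[5]=0 c[6]=0 c[7]=1 c[9]=0 c[10]=1 c[11]=1 c[12]=0 c[13]=0 c[14]=1 c[15]=1
Data = 10010110011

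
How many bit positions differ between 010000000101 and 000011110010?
XOR = 010011110111, count of 1s = 8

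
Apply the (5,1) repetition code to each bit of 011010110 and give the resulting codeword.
Repeat each bit 5× and concatenate:
0→00000  1→11111  1→11111  0→00000  1→11111  0→00000  1→11111  1→11111  0→00000
Codeword = 000001111111111000001111100000111111111100000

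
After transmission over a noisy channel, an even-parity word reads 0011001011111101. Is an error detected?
Sum of received bits: 0+0+1+1+0+0+1+0+1+1+1+1+1+1+0+1 = 10; 10 mod 2 = 0. Result is 0 → no error detected.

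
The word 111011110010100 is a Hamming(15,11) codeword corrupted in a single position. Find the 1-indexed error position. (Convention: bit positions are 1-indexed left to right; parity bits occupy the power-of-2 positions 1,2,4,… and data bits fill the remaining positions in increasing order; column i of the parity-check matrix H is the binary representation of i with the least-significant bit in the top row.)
Syndrome s = H · r^T (mod 2), r = 111011110010100:
  s[0] = (101010101010101)·(111011110010100) mod 2 = 1+0+1+0+1+0+1+0+0+0+1+0+1+0+0 mod 2 = 0
  s[1] = (011001100110011)·(111011110010100) mod 2 = 0+1+1+0+0+1+1+0+0+0+1+0+0+0+0 mod 2 = 1
  s[2] = (000111100001111)·(111011110010100) mod 2 = 0+0+0+0+1+1+1+0+0+0+0+0+1+0+0 mod 2 = 0
  s[3] = (000000011111111)·(111011110010100) mod 2 = 0+0+0+0+0+0+0+1+0+0+1+0+1+0+0 mod 2 = 1
Syndrome = 0101
Column i of H is the binary representation of i, so the syndrome is the binary index of the flipped bit.
Read s = 0101 with s[0] as LSB: 0·2^0 + 1·2^1 + 0·2^2 + 1·2^3 = 10.
Error is at bit position 10.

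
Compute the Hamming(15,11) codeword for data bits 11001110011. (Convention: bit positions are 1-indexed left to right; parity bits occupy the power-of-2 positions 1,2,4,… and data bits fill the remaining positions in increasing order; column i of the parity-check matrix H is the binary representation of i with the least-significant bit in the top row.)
Codeword c = d · G (mod 2), d = 11001110011:
  c[0] = d·G[:,0] = (11001110011)·(11011010101) mod 2 = 1+1+0+0+1+0+1+0+0+0+1 mod 2 = 1
  c[1] = d·G[:,1] = (11001110011)·(10110110011) mod 2 = 1+0+0+0+0+1+1+0+0+1+1 mod 2 = 1
  c[2] = d·G[:,2] = (11001110011)·(10000000000) mod 2 = 1+0+0+0+0+0+0+0+0+0+0 mod 2 = 1
  c[3] = d·G[:,3] = (11001110011)·(01110001111) mod 2 = 0+1+0+0+0+0+0+0+0+1+1 mod 2 = 1
  c[4] = d·G[:,4] = (11001110011)·(01000000000) mod 2 = 0+1+0+0+0+0+0+0+0+0+0 mod 2 = 1
  c[5] = d·G[:,5] = (11001110011)·(00100000000) mod 2 = 0+0+0+0+0+0+0+0+0+0+0 mod 2 = 0
  c[6] = d·G[:,6] = (11001110011)·(00010000000) mod 2 = 0+0+0+0+0+0+0+0+0+0+0 mod 2 = 0
  c[7] = d·G[:,7] = (11001110011)·(00001111111) mod 2 = 0+0+0+0+1+1+1+0+0+1+1 mod 2 = 1
  c[8] = d·G[:,8] = (11001110011)·(00001000000) mod 2 = 0+0+0+0+1+0+0+0+0+0+0 mod 2 = 1
  c[9] = d·G[:,9] = (11001110011)·(00000100000) mod 2 = 0+0+0+0+0+1+0+0+0+0+0 mod 2 = 1
  c[10] = d·G[:,10] = (11001110011)·(00000010000) mod 2 = 0+0+0+0+0+0+1+0+0+0+0 mod 2 = 1
  c[11] = d·G[:,11] = (11001110011)·(00000001000) mod 2 = 0+0+0+0+0+0+0+0+0+0+0 mod 2 = 0
  c[12] = d·G[:,12] = (11001110011)·(00000000100) mod 2 = 0+0+0+0+0+0+0+0+0+0+0 mod 2 = 0
  c[13] = d·G[:,13] = (11001110011)·(00000000010) mod 2 = 0+0+0+0+0+0+0+0+0+1+0 mod 2 = 1
  c[14] = d·G[:,14] = (11001110011)·(00000000001) mod 2 = 0+0+0+0+0+0+0+0+0+0+1 mod 2 = 1
Codeword = 111110011110011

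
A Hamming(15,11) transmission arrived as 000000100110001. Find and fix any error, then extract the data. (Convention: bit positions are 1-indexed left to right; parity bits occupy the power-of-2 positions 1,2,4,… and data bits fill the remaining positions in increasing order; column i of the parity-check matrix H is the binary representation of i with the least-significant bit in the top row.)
Syndrome s = H · r^T (mod 2), r = 000000100110001:
  s[0] = (101010101010101)·(000000100110001) mod 2 = 0+0+0+0+0+0+1+0+0+0+1+0+0+0+1 mod 2 = 1
  s[1] = (011001100110011)·(000000100110001) mod 2 = 0+0+0+0+0+0+1+0+0+1+1+0+0+0+1 mod 2 = 0
  s[2] = (000111100001111)·(000000100110001) mod 2 = 0+0+0+0+0+0+1+0+0+0+0+0+0+0+1 mod 2 = 0
  s[3] = (000000011111111)·(000000100110001) mod 2 = 0+0+0+0+0+0+0+0+0+1+1+0+0+0+1 mod 2 = 1
Syndrome = 1001
Column 9 of H equals this syndrome → error at bit 9 (1-indexed).
Flip bit 9: 000000100110001 → 000000101110001
Extract data bits at positions {3,5,6,7,9,10,11,12,13,14,15}: 00011110001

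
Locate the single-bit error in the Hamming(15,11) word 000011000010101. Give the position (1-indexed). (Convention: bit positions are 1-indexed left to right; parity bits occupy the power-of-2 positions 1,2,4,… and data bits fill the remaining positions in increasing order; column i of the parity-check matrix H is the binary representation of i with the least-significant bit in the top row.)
Syndrome s = H · r^T (mod 2), r = 000011000010101:
  s[0] = (101010101010101)·(000011000010101) mod 2 = 0+0+0+0+1+0+0+0+0+0+1+0+1+0+1 mod 2 = 0
  s[1] = (011001100110011)·(000011000010101) mod 2 = 0+0+0+0+0+1+0+0+0+0+1+0+0+0+1 mod 2 = 1
  s[2] = (000111100001111)·(000011000010101) mod 2 = 0+0+0+0+1+1+0+0+0+0+0+0+1+0+1 mod 2 = 0
  s[3] = (000000011111111)·(000011000010101) mod 2 = 0+0+0+0+0+0+0+0+0+0+1+0+1+0+1 mod 2 = 1
Syndrome = 0101
Column i of H is the binary representation of i, so the syndrome is the binary index of the flipped bit.
Read s = 0101 with s[0] as LSB: 0·2^0 + 1·2^1 + 0·2^2 + 1·2^3 = 10.
Error is at bit position 10.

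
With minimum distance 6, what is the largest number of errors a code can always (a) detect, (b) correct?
(a) Detection requires d_min ≥ e+1, so e ≤ d_min − 1 = 5.
(b) Correction requires d_min ≥ 2t+1, so t ≤ ⌊(d_min − 1)/2⌋ = ⌊5/2⌋ = 2.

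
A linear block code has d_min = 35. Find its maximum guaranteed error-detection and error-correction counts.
(a) Detection requires d_min ≥ e+1, so e ≤ d_min − 1 = 34.
(b) Correction requires d_min ≥ 2t+1, so t ≤ ⌊(d_min − 1)/2⌋ = ⌊34/2⌋ = 17.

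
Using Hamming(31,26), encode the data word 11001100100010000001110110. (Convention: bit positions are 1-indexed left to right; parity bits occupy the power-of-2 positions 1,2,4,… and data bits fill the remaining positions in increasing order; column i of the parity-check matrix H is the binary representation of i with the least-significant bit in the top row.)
Codeword c = d · G (mod 2), d = 11001100100010000001110110:
  c[0] = d·G[:,0] = (11001100100010000001110110)·(11011010101101010101010101) mod 2 = 1+1+0+0+1+0+0+0+1+0+0+0+0+0+0+0+0+0+0+1+0+1+0+1+0+0 mod 2 = 1
  c[1] = d·G[:,1] = (11001100100010000001110110)·(10110110011011001100110011) mod 2 = 1+0+0+0+0+1+0+0+0+0+0+0+1+0+0+0+0+0+0+0+1+1+0+0+1+0 mod 2 = 0
  c[2] = d·G[:,2] = (11001100100010000001110110)·(10000000000000000000000000) mod 2 = 1+0+0+0+0+0+0+0+0+0+0+0+0+0+0+0+0+0+0+0+0+0+0+0+0+0 mod 2 = 1
  c[3] = d·G[:,3] = (11001100100010000001110110)·(01110001111000111100001111) mod 2 = 0+1+0+0+0+0+0+0+1+0+0+0+0+0+0+0+0+0+0+0+0+0+0+1+1+0 mod 2 = 0
  c[4] = d·G[:,4] = (11001100100010000001110110)·(01000000000000000000000000) mod 2 = 0+1+0+0+0+0+0+0+0+0+0+0+0+0+0+0+0+0+0+0+0+0+0+0+0+0 mod 2 = 1
  c[5] = d·G[:,5] = (11001100100010000001110110)·(00100000000000000000000000) mod 2 = 0+0+0+0+0+0+0+0+0+0+0+0+0+0+0+0+0+0+0+0+0+0+0+0+0+0 mod 2 = 0
  c[6] = d·G[:,6] = (11001100100010000001110110)·(00010000000000000000000000) mod 2 = 0+0+0+0+0+0+0+0+0+0+0+0+0+0+0+0+0+0+0+0+0+0+0+0+0+0 mod 2 = 0
  c[7] = d·G[:,7] = (11001100100010000001110110)·(00001111111000000011111111) mod 2 = 0+0+0+0+1+1+0+0+1+0+0+0+0+0+0+0+0+0+0+1+1+1+0+1+1+0 mod 2 = 0
  c[8] = d·G[:,8] = (11001100100010000001110110)·(00001000000000000000000000) mod 2 = 0+0+0+0+1+0+0+0+0+0+0+0+0+0+0+0+0+0+0+0+0+0+0+0+0+0 mod 2 = 1
  c[9] = d·G[:,9] = (11001100100010000001110110)·(00000100000000000000000000) mod 2 = 0+0+0+0+0+1+0+0+0+0+0+0+0+0+0+0+0+0+0+0+0+0+0+0+0+0 mod 2 = 1
  c[10] = d·G[:,10] = (11001100100010000001110110)·(00000010000000000000000000) mod 2 = 0+0+0+0+0+0+0+0+0+0+0+0+0+0+0+0+0+0+0+0+0+0+0+0+0+0 mod 2 = 0
  c[11] = d·G[:,11] = (11001100100010000001110110)·(00000001000000000000000000) mod 2 = 0+0+0+0+0+0+0+0+0+0+0+0+0+0+0+0+0+0+0+0+0+0+0+0+0+0 mod 2 = 0
  c[12] = d·G[:,12] = (11001100100010000001110110)·(00000000100000000000000000) mod 2 = 0+0+0+0+0+0+0+0+1+0+0+0+0+0+0+0+0+0+0+0+0+0+0+0+0+0 mod 2 = 1
  c[13] = d·G[:,13] = (11001100100010000001110110)·(00000000010000000000000000) mod 2 = 0+0+0+0+0+0+0+0+0+0+0+0+0+0+0+0+0+0+0+0+0+0+0+0+0+0 mod 2 = 0
  c[14] = d·G[:,14] = (11001100100010000001110110)·(00000000001000000000000000) mod 2 = 0+0+0+0+0+0+0+0+0+0+0+0+0+0+0+0+0+0+0+0+0+0+0+0+0+0 mod 2 = 0
  c[15] = d·G[:,15] = (11001100100010000001110110)·(00000000000111111111111111) mod 2 = 0+0+0+0+0+0+0+0+0+0+0+0+1+0+0+0+0+0+0+1+1+1+0+1+1+0 mod 2 = 0
  c[16] = d·G[:,16] = (11001100100010000001110110)·(00000000000100000000000000) mod 2 = 0+0+0+0+0+0+0+0+0+0+0+0+0+0+0+0+0+0+0+0+0+0+0+0+0+0 mod 2 = 0
  c[17] = d·G[:,17] = (11001100100010000001110110)·(00000000000010000000000000) mod 2 = 0+0+0+0+0+0+0+0+0+0+0+0+1+0+0+0+0+0+0+0+0+0+0+0+0+0 mod 2 = 1
  c[18] = d·G[:,18] = (11001100100010000001110110)·(00000000000001000000000000) mod 2 = 0+0+0+0+0+0+0+0+0+0+0+0+0+0+0+0+0+0+0+0+0+0+0+0+0+0 mod 2 = 0
  c[19] = d·G[:,19] = (11001100100010000001110110)·(00000000000000100000000000) mod 2 = 0+0+0+0+0+0+0+0+0+0+0+0+0+0+0+0+0+0+0+0+0+0+0+0+0+0 mod 2 = 0
  c[20] = d·G[:,20] = (11001100100010000001110110)·(00000000000000010000000000) mod 2 = 0+0+0+0+0+0+0+0+0+0+0+0+0+0+0+0+0+0+0+0+0+0+0+0+0+0 mod 2 = 0
  c[21] = d·G[:,21] = (11001100100010000001110110)·(00000000000000001000000000) mod 2 = 0+0+0+0+0+0+0+0+0+0+0+0+0+0+0+0+0+0+0+0+0+0+0+0+0+0 mod 2 = 0
  c[22] = d·G[:,22] = (11001100100010000001110110)·(00000000000000000100000000) mod 2 = 0+0+0+0+0+0+0+0+0+0+0+0+0+0+0+0+0+0+0+0+0+0+0+0+0+0 mod 2 = 0
  c[23] = d·G[:,23] = (11001100100010000001110110)·(00000000000000000010000000) mod 2 = 0+0+0+0+0+0+0+0+0+0+0+0+0+0+0+0+0+0+0+0+0+0+0+0+0+0 mod 2 = 0
  c[24] = d·G[:,24] = (11001100100010000001110110)·(00000000000000000001000000) mod 2 = 0+0+0+0+0+0+0+0+0+0+0+0+0+0+0+0+0+0+0+1+0+0+0+0+0+0 mod 2 = 1
  c[25] = d·G[:,25] = (11001100100010000001110110)·(00000000000000000000100000) mod 2 = 0+0+0+0+0+0+0+0+0+0+0+0+0+0+0+0+0+0+0+0+1+0+0+0+0+0 mod 2 = 1
  c[26] = d·G[:,26] = (11001100100010000001110110)·(00000000000000000000010000) mod 2 = 0+0+0+0+0+0+0+0+0+0+0+0+0+0+0+0+0+0+0+0+0+1+0+0+0+0 mod 2 = 1
  c[27] = d·G[:,27] = (11001100100010000001110110)·(00000000000000000000001000) mod 2 = 0+0+0+0+0+0+0+0+0+0+0+0+0+0+0+0+0+0+0+0+0+0+0+0+0+0 mod 2 = 0
  c[28] = d·G[:,28] = (11001100100010000001110110)·(00000000000000000000000100) mod 2 = 0+0+0+0+0+0+0+0+0+0+0+0+0+0+0+0+0+0+0+0+0+0+0+1+0+0 mod 2 = 1
  c[29] = d·G[:,29] = (11001100100010000001110110)·(00000000000000000000000010) mod 2 = 0+0+0+0+0+0+0+0+0+0+0+0+0+0+0+0+0+0+0+0+0+0+0+0+1+0 mod 2 = 1
  c[30] = d·G[:,30] = (11001100100010000001110110)·(00000000000000000000000001) mod 2 = 0+0+0+0+0+0+0+0+0+0+0+0+0+0+0+0+0+0+0+0+0+0+0+0+0+0 mod 2 = 0
Codeword = 1010100011001000010000001110110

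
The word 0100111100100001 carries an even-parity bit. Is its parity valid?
Sum of all bits: 0+1+0+0+1+1+1+1+0+0+1+0+0+0+0+1 = 7; 7 mod 2 = 1. Result is 1 → parity error detected.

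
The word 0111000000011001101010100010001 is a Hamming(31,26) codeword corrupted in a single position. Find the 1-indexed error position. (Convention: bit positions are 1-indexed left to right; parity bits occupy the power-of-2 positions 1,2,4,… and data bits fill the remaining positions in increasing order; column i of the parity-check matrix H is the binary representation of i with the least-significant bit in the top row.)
Syndrome s = H · r^T (mod 2), r = 0111000000011001101010100010001:
  s[0] = (1010101010101010101010101010101)·(0111000000011001101010100010001) mod 2 = 0+0+1+0+0+0+0+0+0+0+0+0+1+0+0+0+1+0+1+0+1+0+1+0+0+0+1+0+0+0+1 mod 2 = 0
  s[1] = (0110011001100110011001100110011)·(0111000000011001101010100010001) mod 2 = 0+1+1+0+0+0+0+0+0+0+0+0+0+0+0+0+0+0+1+0+0+0+1+0+0+0+1+0+0+0+1 mod 2 = 0
  s[2] = (0001111000011110000111100001111)·(0111000000011001101010100010001) mod 2 = 0+0+0+1+0+0+0+0+0+0+0+1+1+0+0+0+0+0+0+0+1+0+1+0+0+0+0+0+0+0+1 mod 2 = 0
  s[3] = (0000000111111110000000011111111)·(0111000000011001101010100010001) mod 2 = 0+0+0+0+0+0+0+0+0+0+0+1+1+0+0+0+0+0+0+0+0+0+0+0+0+0+1+0+0+0+1 mod 2 = 0
  s[4] = (0000000000000001111111111111111)·(0111000000011001101010100010001) mod 2 = 0+0+0+0+0+0+0+0+0+0+0+0+0+0+0+1+1+0+1+0+1+0+1+0+0+0+1+0+0+0+1 mod 2 = 1
Syndrome = 00001
Column i of H is the binary representation of i, so the syndrome is the binary index of the flipped bit.
Read s = 00001 with s[0] as LSB: 0·2^0 + 0·2^1 + 0·2^2 + 0·2^3 + 1·2^4 = 16.
Error is at bit position 16.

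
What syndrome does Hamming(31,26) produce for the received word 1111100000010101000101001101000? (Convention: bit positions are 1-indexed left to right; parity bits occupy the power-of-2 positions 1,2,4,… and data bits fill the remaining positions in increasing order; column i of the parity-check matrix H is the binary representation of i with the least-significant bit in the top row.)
Syndrome s = H · r^T (mod 2), r = 1111100000010101000101001101000:
  s[0] = (1010101010101010101010101010101)·(1111100000010101000101001101000) mod 2 = 1+0+1+0+1+0+0+0+0+0+0+0+0+0+0+0+0+0+0+0+0+0+0+0+1+0+0+0+0+0+0 mod 2 = 0
  s[1] = (0110011001100110011001100110011)·(1111100000010101000101001101000) mod 2 = 0+1+1+0+0+0+0+0+0+0+0+0+0+1+0+0+0+0+0+0+0+1+0+0+0+1+0+0+0+0+0 mod 2 = 1
  s[2] = (0001111000011110000111100001111)·(1111100000010101000101001101000) mod 2 = 0+0+0+1+1+0+0+0+0+0+0+1+0+1+0+0+0+0+0+1+0+1+0+0+0+0+0+1+0+0+0 mod 2 = 1
  s[3] = (0000000111111110000000011111111)·(1111100000010101000101001101000) mod 2 = 0+0+0+0+0+0+0+0+0+0+0+1+0+1+0+0+0+0+0+0+0+0+0+0+1+1+0+1+0+0+0 mod 2 = 1
  s[4] = (0000000000000001111111111111111)·(1111100000010101000101001101000) mod 2 = 0+0+0+0+0+0+0+0+0+0+0+0+0+0+0+1+0+0+0+1+0+1+0+0+1+1+0+1+0+0+0 mod 2 = 0
Syndrome = 01110
Non-zero syndrome: error at position 14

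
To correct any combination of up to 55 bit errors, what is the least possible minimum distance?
Correcting t errors requires d_min ≥ 2t + 1 = 2·55 + 1 = 111.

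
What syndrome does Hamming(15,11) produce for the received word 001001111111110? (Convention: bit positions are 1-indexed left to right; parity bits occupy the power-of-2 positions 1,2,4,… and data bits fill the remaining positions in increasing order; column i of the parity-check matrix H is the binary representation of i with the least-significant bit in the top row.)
Syndrome s = H · r^T (mod 2), r = 001001111111110:
  s[0] = (101010101010101)·(001001111111110) mod 2 = 0+0+1+0+0+0+1+0+1+0+1+0+1+0+0 mod 2 = 1
  s[1] = (011001100110011)·(001001111111110) mod 2 = 0+0+1+0+0+1+1+0+0+1+1+0+0+1+0 mod 2 = 0
  s[2] = (000111100001111)·(001001111111110) mod 2 = 0+0+0+0+0+1+1+0+0+0+0+1+1+1+0 mod 2 = 1
  s[3] = (000000011111111)·(001001111111110) mod 2 = 0+0+0+0+0+0+0+1+1+1+1+1+1+1+0 mod 2 = 1
Syndrome = 1011
Non-zero syndrome: error at position 13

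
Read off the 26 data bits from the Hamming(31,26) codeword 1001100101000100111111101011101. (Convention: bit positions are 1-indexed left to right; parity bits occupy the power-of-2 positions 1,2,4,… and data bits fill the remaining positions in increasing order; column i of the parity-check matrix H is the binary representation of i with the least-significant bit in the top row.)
Parity bits occupy power-of-2 positions; data bits are at positions {3,5,6,7,9,10,11,12,13,14,15,17,18,19,20,21,22,23,24,25,26,27,28,29,30,31} (1-indexed).
Extract: c[3]=0 c[5]=1 c[6]=0 c[7]=0 c[9]=0 c[10]=1 c[11]=0 c[12]=0 c[13]=0 c[14]=1 c[15]=0 c[17]=1 c[18]=1 c[19]=1 c[20]=1 c[21]=1 c[22]=1 c[23]=1 c[24]=0 c[25]=1 c[26]=0 c[27]=1 c[28]=1 c[29]=1 c[30]=0 c[31]=1
Data = 01000100010111111101011101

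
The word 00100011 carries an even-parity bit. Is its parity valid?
Sum of all bits: 0+0+1+0+0+0+1+1 = 3; 3 mod 2 = 1. Result is 1 → parity error detected.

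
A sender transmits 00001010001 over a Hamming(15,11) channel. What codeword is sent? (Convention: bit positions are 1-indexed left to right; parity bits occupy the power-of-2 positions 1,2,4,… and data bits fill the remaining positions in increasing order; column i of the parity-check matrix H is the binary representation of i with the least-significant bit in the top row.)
Codeword c = d · G (mod 2), d = 00001010001:
  c[0] = d·G[:,0] = (00001010001)·(11011010101) mod 2 = 0+0+0+0+1+0+1+0+0+0+1 mod 2 = 1
  c[1] = d·G[:,1] = (00001010001)·(10110110011) mod 2 = 0+0+0+0+0+0+1+0+0+0+1 mod 2 = 0
  c[2] = d·G[:,2] = (00001010001)·(10000000000) mod 2 = 0+0+0+0+0+0+0+0+0+0+0 mod 2 = 0
  c[3] = d·G[:,3] = (00001010001)·(01110001111) mod 2 = 0+0+0+0+0+0+0+0+0+0+1 mod 2 = 1
  c[4] = d·G[:,4] = (00001010001)·(01000000000) mod 2 = 0+0+0+0+0+0+0+0+0+0+0 mod 2 = 0
  c[5] = d·G[:,5] = (00001010001)·(00100000000) mod 2 = 0+0+0+0+0+0+0+0+0+0+0 mod 2 = 0
  c[6] = d·G[:,6] = (00001010001)·(00010000000) mod 2 = 0+0+0+0+0+0+0+0+0+0+0 mod 2 = 0
  c[7] = d·G[:,7] = (00001010001)·(00001111111) mod 2 = 0+0+0+0+1+0+1+0+0+0+1 mod 2 = 1
  c[8] = d·G[:,8] = (00001010001)·(00001000000) mod 2 = 0+0+0+0+1+0+0+0+0+0+0 mod 2 = 1
  c[9] = d·G[:,9] = (00001010001)·(00000100000) mod 2 = 0+0+0+0+0+0+0+0+0+0+0 mod 2 = 0
  c[10] = d·G[:,10] = (00001010001)·(00000010000) mod 2 = 0+0+0+0+0+0+1+0+0+0+0 mod 2 = 1
  c[11] = d·G[:,11] = (00001010001)·(00000001000) mod 2 = 0+0+0+0+0+0+0+0+0+0+0 mod 2 = 0
  c[12] = d·G[:,12] = (00001010001)·(00000000100) mod 2 = 0+0+0+0+0+0+0+0+0+0+0 mod 2 = 0
  c[13] = d·G[:,13] = (00001010001)·(00000000010) mod 2 = 0+0+0+0+0+0+0+0+0+0+0 mod 2 = 0
  c[14] = d·G[:,14] = (00001010001)·(00000000001) mod 2 = 0+0+0+0+0+0+0+0+0+0+1 mod 2 = 1
Codeword = 100100011010001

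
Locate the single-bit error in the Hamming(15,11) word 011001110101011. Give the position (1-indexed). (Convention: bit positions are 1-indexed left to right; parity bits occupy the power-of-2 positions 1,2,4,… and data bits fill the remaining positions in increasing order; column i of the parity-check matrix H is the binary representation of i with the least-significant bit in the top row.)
Syndrome s = H · r^T (mod 2), r = 011001110101011:
  s[0] = (101010101010101)·(011001110101011) mod 2 = 0+0+1+0+0+0+1+0+0+0+0+0+0+0+1 mod 2 = 1
  s[1] = (011001100110011)·(011001110101011) mod 2 = 0+1+1+0+0+1+1+0+0+1+0+0+0+1+1 mod 2 = 1
  s[2] = (000111100001111)·(011001110101011) mod 2 = 0+0+0+0+0+1+1+0+0+0+0+1+0+1+1 mod 2 = 1
  s[3] = (000000011111111)·(011001110101011) mod 2 = 0+0+0+0+0+0+0+1+0+1+0+1+0+1+1 mod 2 = 1
Syndrome = 1111
Column i of H is the binary representation of i, so the syndrome is the binary index of the flipped bit.
Read s = 1111 with s[0] as LSB: 1·2^0 + 1·2^1 + 1·2^2 + 1·2^3 = 15.
Error is at bit position 15.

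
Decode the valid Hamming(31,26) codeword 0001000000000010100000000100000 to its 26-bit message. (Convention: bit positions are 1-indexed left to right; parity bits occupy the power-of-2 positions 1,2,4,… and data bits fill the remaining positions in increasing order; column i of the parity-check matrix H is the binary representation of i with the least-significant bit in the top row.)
Parity bits occupy power-of-2 positions; data bits are at positions {3,5,6,7,9,10,11,12,13,14,15,17,18,19,20,21,22,23,24,25,26,27,28,29,30,31} (1-indexed).
Extract: c[3]=0 c[5]=0 c[6]=0 c[7]=0 c[9]=0 c[10]=0 c[11]=0 c[12]=0 c[13]=0 c[14]=0 c[15]=1 c[17]=1 c[18]=0 c[19]=0 c[20]=0 c[21]=0 c[22]=0 c[23]=0 c[24]=0 c[25]=0 c[26]=1 c[27]=0 c[28]=0 c[29]=0 c[30]=0 c[31]=0
Data = 00000000001100000000100000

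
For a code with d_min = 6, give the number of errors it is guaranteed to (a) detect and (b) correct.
(a) Detection requires d_min ≥ e+1, so e ≤ d_min − 1 = 5.
(b) Correction requires d_min ≥ 2t+1, so t ≤ ⌊(d_min − 1)/2⌋ = ⌊5/2⌋ = 2.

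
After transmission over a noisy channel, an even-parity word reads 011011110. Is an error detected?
Sum of received bits: 0+1+1+0+1+1+1+1+0 = 6; 6 mod 2 = 0. Result is 0 → no error detected.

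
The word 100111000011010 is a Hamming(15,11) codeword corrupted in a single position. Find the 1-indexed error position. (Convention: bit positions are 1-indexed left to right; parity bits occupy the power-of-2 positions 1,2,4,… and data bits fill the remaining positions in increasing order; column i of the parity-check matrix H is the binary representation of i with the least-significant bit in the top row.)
Syndrome s = H · r^T (mod 2), r = 100111000011010:
  s[0] = (101010101010101)·(100111000011010) mod 2 = 1+0+0+0+1+0+0+0+0+0+1+0+0+0+0 mod 2 = 1
  s[1] = (011001100110011)·(100111000011010) mod 2 = 0+0+0+0+0+1+0+0+0+0+1+0+0+1+0 mod 2 = 1
  s[2] = (000111100001111)·(100111000011010) mod 2 = 0+0+0+1+1+1+0+0+0+0+0+1+0+1+0 mod 2 = 1
  s[3] = (000000011111111)·(100111000011010) mod 2 = 0+0+0+0+0+0+0+0+0+0+1+1+0+1+0 mod 2 = 1
Syndrome = 1111
Column i of H is the binary representation of i, so the syndrome is the binary index of the flipped bit.
Read s = 1111 with s[0] as LSB: 1·2^0 + 1·2^1 + 1·2^2 + 1·2^3 = 15.
Error is at bit position 15.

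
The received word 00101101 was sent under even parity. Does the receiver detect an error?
Sum of received bits: 0+0+1+0+1+1+0+1 = 4; 4 mod 2 = 0. Result is 0 → no error detected.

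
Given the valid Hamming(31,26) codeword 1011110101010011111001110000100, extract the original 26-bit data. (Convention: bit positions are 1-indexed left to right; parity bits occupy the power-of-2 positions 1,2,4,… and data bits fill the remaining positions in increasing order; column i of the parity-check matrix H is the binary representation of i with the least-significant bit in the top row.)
Parity bits occupy power-of-2 positions; data bits are at positions {3,5,6,7,9,10,11,12,13,14,15,17,18,19,20,21,22,23,24,25,26,27,28,29,30,31} (1-indexed).
Extract: c[3]=1 c[5]=1 c[6]=1 c[7]=0 c[9]=0 c[10]=1 c[11]=0 c[12]=1 c[13]=0 c[14]=0 c[15]=1 c[17]=1 c[18]=1 c[19]=1 c[20]=0 c[21]=0 c[22]=1 c[23]=1 c[24]=1 c[25]=0 c[26]=0 c[27]=0 c[28]=0 c[29]=1 c[30]=0 c[31]=0
Data = 11100101001111001110000100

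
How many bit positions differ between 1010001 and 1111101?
XOR = 0101100, count of 1s = 3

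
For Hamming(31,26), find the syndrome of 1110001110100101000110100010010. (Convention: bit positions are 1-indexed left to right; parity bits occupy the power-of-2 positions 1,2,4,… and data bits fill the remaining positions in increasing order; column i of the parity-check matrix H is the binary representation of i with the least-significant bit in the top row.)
Syndrome s = H · r^T (mod 2), r = 1110001110100101000110100010010:
  s[0] = (1010101010101010101010101010101)·(1110001110100101000110100010010) mod 2 = 1+0+1+0+0+0+1+0+1+0+1+0+0+0+0+0+0+0+0+0+1+0+1+0+0+0+1+0+0+0+0 mod 2 = 0
  s[1] = (0110011001100110011001100110011)·(1110001110100101000110100010010) mod 2 = 0+1+1+0+0+0+1+0+0+0+1+0+0+1+0+0+0+0+0+0+0+0+1+0+0+0+1+0+0+1+0 mod 2 = 0
  s[2] = (0001111000011110000111100001111)·(1110001110100101000110100010010) mod 2 = 0+0+0+0+0+0+1+0+0+0+0+0+0+1+0+0+0+0+0+1+1+0+1+0+0+0+0+0+0+1+0 mod 2 = 0
  s[3] = (0000000111111110000000011111111)·(1110001110100101000110100010010) mod 2 = 0+0+0+0+0+0+0+1+1+0+1+0+0+1+0+0+0+0+0+0+0+0+0+0+0+0+1+0+0+1+0 mod 2 = 0
  s[4] = (0000000000000001111111111111111)·(1110001110100101000110100010010) mod 2 = 0+0+0+0+0+0+0+0+0+0+0+0+0+0+0+1+0+0+0+1+1+0+1+0+0+0+1+0+0+1+0 mod 2 = 0
Syndrome = 00000
s = 0: no error detected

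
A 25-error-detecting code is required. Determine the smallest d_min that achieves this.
Detecting e errors requires d_min ≥ e + 1 = 25 + 1 = 26.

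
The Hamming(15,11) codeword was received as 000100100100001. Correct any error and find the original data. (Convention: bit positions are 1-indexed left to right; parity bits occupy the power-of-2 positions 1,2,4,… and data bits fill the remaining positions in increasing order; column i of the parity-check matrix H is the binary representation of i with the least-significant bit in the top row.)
Syndrome s = H · r^T (mod 2), r = 000100100100001:
  s[0] = (101010101010101)·(000100100100001) mod 2 = 0+0+0+0+0+0+1+0+0+0+0+0+0+0+1 mod 2 = 0
  s[1] = (011001100110011)·(000100100100001) mod 2 = 0+0+0+0+0+0+1+0+0+1+0+0+0+0+1 mod 2 = 1
  s[2] = (000111100001111)·(000100100100001) mod 2 = 0+0+0+1+0+0+1+0+0+0+0+0+0+0+1 mod 2 = 1
  s[3] = (000000011111111)·(000100100100001) mod 2 = 0+0+0+0+0+0+0+0+0+1+0+0+0+0+1 mod 2 = 0
Syndrome = 0110
Column 6 of H equals this syndrome → error at bit 6 (1-indexed).
Flip bit 6: 000100100100001 → 000101100100001
Extract data bits at positions {3,5,6,7,9,10,11,12,13,14,15}: 00110100001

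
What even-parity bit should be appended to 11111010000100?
Sum of data bits: 1+1+1+1+1+0+1+0+0+0+0+1+0+0 = 7.
7 mod 2 = 1, so parity bit = 1.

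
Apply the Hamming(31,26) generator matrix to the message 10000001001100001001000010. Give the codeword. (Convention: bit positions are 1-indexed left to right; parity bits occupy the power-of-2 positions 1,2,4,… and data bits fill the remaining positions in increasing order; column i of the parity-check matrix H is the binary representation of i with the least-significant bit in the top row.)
Codeword c = d · G (mod 2), d = 10000001001100001001000010:
  c[0] = d·G[:,0] = (10000001001100001001000010)·(11011010101101010101010101) mod 2 = 1+0+0+0+0+0+0+0+0+0+1+1+0+0+0+0+0+0+0+1+0+0+0+0+0+0 mod 2 = 0
  c[1] = d·G[:,1] = (10000001001100001001000010)·(10110110011011001100110011) mod 2 = 1+0+0+0+0+0+0+0+0+0+1+0+0+0+0+0+1+0+0+0+0+0+0+0+1+0 mod 2 = 0
  c[2] = d·G[:,2] = (10000001001100001001000010)·(10000000000000000000000000) mod 2 = 1+0+0+0+0+0+0+0+0+0+0+0+0+0+0+0+0+0+0+0+0+0+0+0+0+0 mod 2 = 1
  c[3] = d·G[:,3] = (10000001001100001001000010)·(01110001111000111100001111) mod 2 = 0+0+0+0+0+0+0+1+0+0+1+0+0+0+0+0+1+0+0+0+0+0+0+0+1+0 mod 2 = 0
  c[4] = d·G[:,4] = (10000001001100001001000010)·(01000000000000000000000000) mod 2 = 0+0+0+0+0+0+0+0+0+0+0+0+0+0+0+0+0+0+0+0+0+0+0+0+0+0 mod 2 = 0
  c[5] = d·G[:,5] = (10000001001100001001000010)·(00100000000000000000000000) mod 2 = 0+0+0+0+0+0+0+0+0+0+0+0+0+0+0+0+0+0+0+0+0+0+0+0+0+0 mod 2 = 0
  c[6] = d·G[:,6] = (10000001001100001001000010)·(00010000000000000000000000) mod 2 = 0+0+0+0+0+0+0+0+0+0+0+0+0+0+0+0+0+0+0+0+0+0+0+0+0+0 mod 2 = 0
  c[7] = d·G[:,7] = (10000001001100001001000010)·(00001111111000000011111111) mod 2 = 0+0+0+0+0+0+0+1+0+0+1+0+0+0+0+0+0+0+0+1+0+0+0+0+1+0 mod 2 = 0
  c[8] = d·G[:,8] = (10000001001100001001000010)·(00001000000000000000000000) mod 2 = 0+0+0+0+0+0+0+0+0+0+0+0+0+0+0+0+0+0+0+0+0+0+0+0+0+0 mod 2 = 0
  c[9] = d·G[:,9] = (10000001001100001001000010)·(00000100000000000000000000) mod 2 = 0+0+0+0+0+0+0+0+0+0+0+0+0+0+0+0+0+0+0+0+0+0+0+0+0+0 mod 2 = 0
  c[10] = d·G[:,10] = (10000001001100001001000010)·(00000010000000000000000000) mod 2 = 0+0+0+0+0+0+0+0+0+0+0+0+0+0+0+0+0+0+0+0+0+0+0+0+0+0 mod 2 = 0
  c[11] = d·G[:,11] = (10000001001100001001000010)·(00000001000000000000000000) mod 2 = 0+0+0+0+0+0+0+1+0+0+0+0+0+0+0+0+0+0+0+0+0+0+0+0+0+0 mod 2 = 1
  c[12] = d·G[:,12] = (10000001001100001001000010)·(00000000100000000000000000) mod 2 = 0+0+0+0+0+0+0+0+0+0+0+0+0+0+0+0+0+0+0+0+0+0+0+0+0+0 mod 2 = 0
  c[13] = d·G[:,13] = (10000001001100001001000010)·(00000000010000000000000000) mod 2 = 0+0+0+0+0+0+0+0+0+0+0+0+0+0+0+0+0+0+0+0+0+0+0+0+0+0 mod 2 = 0
  c[14] = d·G[:,14] = (10000001001100001001000010)·(00000000001000000000000000) mod 2 = 0+0+0+0+0+0+0+0+0+0+1+0+0+0+0+0+0+0+0+0+0+0+0+0+0+0 mod 2 = 1
  c[15] = d·G[:,15] = (10000001001100001001000010)·(00000000000111111111111111) mod 2 = 0+0+0+0+0+0+0+0+0+0+0+1+0+0+0+0+1+0+0+1+0+0+0+0+1+0 mod 2 = 0
  c[16] = d·G[:,16] = (10000001001100001001000010)·(00000000000100000000000000) mod 2 = 0+0+0+0+0+0+0+0+0+0+0+1+0+0+0+0+0+0+0+0+0+0+0+0+0+0 mod 2 = 1
  c[17] = d·G[:,17] = (10000001001100001001000010)·(00000000000010000000000000) mod 2 = 0+0+0+0+0+0+0+0+0+0+0+0+0+0+0+0+0+0+0+0+0+0+0+0+0+0 mod 2 = 0
  c[18] = d·G[:,18] = (10000001001100001001000010)·(00000000000001000000000000) mod 2 = 0+0+0+0+0+0+0+0+0+0+0+0+0+0+0+0+0+0+0+0+0+0+0+0+0+0 mod 2 = 0
  c[19] = d·G[:,19] = (10000001001100001001000010)·(00000000000000100000000000) mod 2 = 0+0+0+0+0+0+0+0+0+0+0+0+0+0+0+0+0+0+0+0+0+0+0+0+0+0 mod 2 = 0
  c[20] = d·G[:,20] = (10000001001100001001000010)·(00000000000000010000000000) mod 2 = 0+0+0+0+0+0+0+0+0+0+0+0+0+0+0+0+0+0+0+0+0+0+0+0+0+0 mod 2 = 0
  c[21] = d·G[:,21] = (10000001001100001001000010)·(00000000000000001000000000) mod 2 = 0+0+0+0+0+0+0+0+0+0+0+0+0+0+0+0+1+0+0+0+0+0+0+0+0+0 mod 2 = 1
  c[22] = d·G[:,22] = (10000001001100001001000010)·(00000000000000000100000000) mod 2 = 0+0+0+0+0+0+0+0+0+0+0+0+0+0+0+0+0+0+0+0+0+0+0+0+0+0 mod 2 = 0
  c[23] = d·G[:,23] = (10000001001100001001000010)·(00000000000000000010000000) mod 2 = 0+0+0+0+0+0+0+0+0+0+0+0+0+0+0+0+0+0+0+0+0+0+0+0+0+0 mod 2 = 0
  c[24] = d·G[:,24] = (10000001001100001001000010)·(00000000000000000001000000) mod 2 = 0+0+0+0+0+0+0+0+0+0+0+0+0+0+0+0+0+0+0+1+0+0+0+0+0+0 mod 2 = 1
  c[25] = d·G[:,25] = (10000001001100001001000010)·(00000000000000000000100000) mod 2 = 0+0+0+0+0+0+0+0+0+0+0+0+0+0+0+0+0+0+0+0+0+0+0+0+0+0 mod 2 = 0
  c[26] = d·G[:,26] = (10000001001100001001000010)·(00000000000000000000010000) mod 2 = 0+0+0+0+0+0+0+0+0+0+0+0+0+0+0+0+0+0+0+0+0+0+0+0+0+0 mod 2 = 0
  c[27] = d·G[:,27] = (10000001001100001001000010)·(00000000000000000000001000) mod 2 = 0+0+0+0+0+0+0+0+0+0+0+0+0+0+0+0+0+0+0+0+0+0+0+0+0+0 mod 2 = 0
  c[28] = d·G[:,28] = (10000001001100001001000010)·(00000000000000000000000100) mod 2 = 0+0+0+0+0+0+0+0+0+0+0+0+0+0+0+0+0+0+0+0+0+0+0+0+0+0 mod 2 = 0
  c[29] = d·G[:,29] = (10000001001100001001000010)·(00000000000000000000000010) mod 2 = 0+0+0+0+0+0+0+0+0+0+0+0+0+0+0+0+0+0+0+0+0+0+0+0+1+0 mod 2 = 1
  c[30] = d·G[:,30] = (10000001001100001001000010)·(00000000000000000000000001) mod 2 = 0+0+0+0+0+0+0+0+0+0+0+0+0+0+0+0+0+0+0+0+0+0+0+0+0+0 mod 2 = 0
Codeword = 0010000000010010100001001000010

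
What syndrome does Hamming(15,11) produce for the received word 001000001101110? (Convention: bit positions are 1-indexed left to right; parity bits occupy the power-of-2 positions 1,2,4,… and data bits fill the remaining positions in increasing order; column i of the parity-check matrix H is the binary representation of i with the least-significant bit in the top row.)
Syndrome s = H · r^T (mod 2), r = 001000001101110:
  s[0] = (101010101010101)·(001000001101110) mod 2 = 0+0+1+0+0+0+0+0+1+0+0+0+1+0+0 mod 2 = 1
  s[1] = (011001100110011)·(001000001101110) mod 2 = 0+0+1+0+0+0+0+0+0+1+0+0+0+1+0 mod 2 = 1
  s[2] = (000111100001111)·(001000001101110) mod 2 = 0+0+0+0+0+0+0+0+0+0+0+1+1+1+0 mod 2 = 1
  s[3] = (000000011111111)·(001000001101110) mod 2 = 0+0+0+0+0+0+0+0+1+1+0+1+1+1+0 mod 2 = 1
Syndrome = 1111
Non-zero syndrome: error at position 15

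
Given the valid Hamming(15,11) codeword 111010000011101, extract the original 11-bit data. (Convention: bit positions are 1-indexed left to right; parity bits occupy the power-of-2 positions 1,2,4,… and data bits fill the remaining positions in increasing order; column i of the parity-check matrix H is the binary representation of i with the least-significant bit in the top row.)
Parity bits occupy power-of-2 positions; data bits are at positions {3,5,6,7,9,10,11,12,13,14,15} (1-indexed).
Extract: c[3]=1 c[5]=1 c[6]=0 c[7]=0 c[9]=0 c[10]=0 c[11]=1 c[12]=1 c[13]=1 c[14]=0 c[15]=1
Data = 11000011101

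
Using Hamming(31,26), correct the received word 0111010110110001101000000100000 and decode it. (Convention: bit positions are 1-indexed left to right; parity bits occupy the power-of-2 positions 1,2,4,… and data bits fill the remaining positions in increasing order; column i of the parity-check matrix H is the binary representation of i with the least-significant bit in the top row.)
Syndrome s = H · r^T (mod 2), r = 0111010110110001101000000100000:
  s[0] = (1010101010101010101010101010101)·(0111010110110001101000000100000) mod 2 = 0+0+1+0+0+0+0+0+1+0+1+0+0+0+0+0+1+0+1+0+0+0+0+0+0+0+0+0+0+0+0 mod 2 = 1
  s[1] = (0110011001100110011001100110011)·(0111010110110001101000000100000) mod 2 = 0+1+1+0+0+1+0+0+0+0+1+0+0+0+0+0+0+0+1+0+0+0+0+0+0+1+0+0+0+0+0 mod 2 = 0
  s[2] = (0001111000011110000111100001111)·(0111010110110001101000000100000) mod 2 = 0+0+0+1+0+1+0+0+0+0+0+1+0+0+0+0+0+0+0+0+0+0+0+0+0+0+0+0+0+0+0 mod 2 = 1
  s[3] = (0000000111111110000000011111111)·(0111010110110001101000000100000) mod 2 = 0+0+0+0+0+0+0+1+1+0+1+1+0+0+0+0+0+0+0+0+0+0+0+0+0+1+0+0+0+0+0 mod 2 = 1
  s[4] = (0000000000000001111111111111111)·(0111010110110001101000000100000) mod 2 = 0+0+0+0+0+0+0+0+0+0+0+0+0+0+0+1+1+0+1+0+0+0+0+0+0+1+0+0+0+0+0 mod 2 = 0
Syndrome = 10110
Column 13 of H equals this syndrome → error at bit 13 (1-indexed).
Flip bit 13: 0111010110110001101000000100000 → 0111010110111001101000000100000
Extract data bits at positions {3,5,6,7,9,10,11,12,13,14,15,17,18,19,20,21,22,23,24,25,26,27,28,29,30,31}: 10101011100101000000100000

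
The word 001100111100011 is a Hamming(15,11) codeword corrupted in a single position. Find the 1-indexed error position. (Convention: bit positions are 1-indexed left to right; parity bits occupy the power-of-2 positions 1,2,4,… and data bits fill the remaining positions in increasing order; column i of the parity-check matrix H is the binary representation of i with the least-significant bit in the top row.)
Syndrome s = H · r^T (mod 2), r = 001100111100011:
  s[0] = (101010101010101)·(001100111100011) mod 2 = 0+0+1+0+0+0+1+0+1+0+0+0+0+0+1 mod 2 = 0
  s[1] = (011001100110011)·(001100111100011) mod 2 = 0+0+1+0+0+0+1+0+0+1+0+0+0+1+1 mod 2 = 1
  s[2] = (000111100001111)·(001100111100011) mod 2 = 0+0+0+1+0+0+1+0+0+0+0+0+0+1+1 mod 2 = 0
  s[3] = (000000011111111)·(001100111100011) mod 2 = 0+0+0+0+0+0+0+1+1+1+0+0+0+1+1 mod 2 = 1
Syndrome = 0101
Column i of H is the binary representation of i, so the syndrome is the binary index of the flipped bit.
Read s = 0101 with s[0] as LSB: 0·2^0 + 1·2^1 + 0·2^2 + 1·2^3 = 10.
Error is at bit position 10.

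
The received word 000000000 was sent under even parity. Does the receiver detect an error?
Sum of received bits: 0+0+0+0+0+0+0+0+0 = 0; 0 mod 2 = 0. Result is 0 → no error detected.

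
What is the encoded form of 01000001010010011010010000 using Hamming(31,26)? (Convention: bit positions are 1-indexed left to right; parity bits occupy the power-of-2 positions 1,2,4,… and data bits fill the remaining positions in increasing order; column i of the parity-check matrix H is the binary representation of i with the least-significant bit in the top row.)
Codeword c = d · G (mod 2), d = 01000001010010011010010000:
  c[0] = d·G[:,0] = (01000001010010011010010000)·(11011010101101010101010101) mod 2 = 0+1+0+0+0+0+0+0+0+0+0+0+0+0+0+1+0+0+0+0+0+1+0+0+0+0 mod 2 = 1
  c[1] = d·G[:,1] = (01000001010010011010010000)·(10110110011011001100110011) mod 2 = 0+0+0+0+0+0+0+0+0+1+0+0+1+0+0+0+1+0+0+0+0+1+0+0+0+0 mod 2 = 0
  c[2] = d·G[:,2] = (01000001010010011010010000)·(10000000000000000000000000) mod 2 = 0+0+0+0+0+0+0+0+0+0+0+0+0+0+0+0+0+0+0+0+0+0+0+0+0+0 mod 2 = 0
  c[3] = d·G[:,3] = (01000001010010011010010000)·(01110001111000111100001111) mod 2 = 0+1+0+0+0+0+0+1+0+1+0+0+0+0+0+1+1+0+0+0+0+0+0+0+0+0 mod 2 = 1
  c[4] = d·G[:,4] = (01000001010010011010010000)·(01000000000000000000000000) mod 2 = 0+1+0+0+0+0+0+0+0+0+0+0+0+0+0+0+0+0+0+0+0+0+0+0+0+0 mod 2 = 1
  c[5] = d·G[:,5] = (01000001010010011010010000)·(00100000000000000000000000) mod 2 = 0+0+0+0+0+0+0+0+0+0+0+0+0+0+0+0+0+0+0+0+0+0+0+0+0+0 mod 2 = 0
  c[6] = d·G[:,6] = (01000001010010011010010000)·(00010000000000000000000000) mod 2 = 0+0+0+0+0+0+0+0+0+0+0+0+0+0+0+0+0+0+0+0+0+0+0+0+0+0 mod 2 = 0
  c[7] = d·G[:,7] = (01000001010010011010010000)·(00001111111000000011111111) mod 2 = 0+0+0+0+0+0+0+1+0+1+0+0+0+0+0+0+0+0+1+0+0+1+0+0+0+0 mod 2 = 0
  c[8] = d·G[:,8] = (01000001010010011010010000)·(00001000000000000000000000) mod 2 = 0+0+0+0+0+0+0+0+0+0+0+0+0+0+0+0+0+0+0+0+0+0+0+0+0+0 mod 2 = 0
  c[9] = d·G[:,9] = (01000001010010011010010000)·(00000100000000000000000000) mod 2 = 0+0+0+0+0+0+0+0+0+0+0+0+0+0+0+0+0+0+0+0+0+0+0+0+0+0 mod 2 = 0
  c[10] = d·G[:,10] = (01000001010010011010010000)·(00000010000000000000000000) mod 2 = 0+0+0+0+0+0+0+0+0+0+0+0+0+0+0+0+0+0+0+0+0+0+0+0+0+0 mod 2 = 0
  c[11] = d·G[:,11] = (01000001010010011010010000)·(00000001000000000000000000) mod 2 = 0+0+0+0+0+0+0+1+0+0+0+0+0+0+0+0+0+0+0+0+0+0+0+0+0+0 mod 2 = 1
  c[12] = d·G[:,12] = (01000001010010011010010000)·(00000000100000000000000000) mod 2 = 0+0+0+0+0+0+0+0+0+0+0+0+0+0+0+0+0+0+0+0+0+0+0+0+0+0 mod 2 = 0
  c[13] = d·G[:,13] = (01000001010010011010010000)·(00000000010000000000000000) mod 2 = 0+0+0+0+0+0+0+0+0+1+0+0+0+0+0+0+0+0+0+0+0+0+0+0+0+0 mod 2 = 1
  c[14] = d·G[:,14] = (01000001010010011010010000)·(00000000001000000000000000) mod 2 = 0+0+0+0+0+0+0+0+0+0+0+0+0+0+0+0+0+0+0+0+0+0+0+0+0+0 mod 2 = 0
  c[15] = d·G[:,15] = (01000001010010011010010000)·(00000000000111111111111111) mod 2 = 0+0+0+0+0+0+0+0+0+0+0+0+1+0+0+1+1+0+1+0+0+1+0+0+0+0 mod 2 = 1
  c[16] = d·G[:,16] = (01000001010010011010010000)·(00000000000100000000000000) mod 2 = 0+0+0+0+0+0+0+0+0+0+0+0+0+0+0+0+0+0+0+0+0+0+0+0+0+0 mod 2 = 0
  c[17] = d·G[:,17] = (01000001010010011010010000)·(00000000000010000000000000) mod 2 = 0+0+0+0+0+0+0+0+0+0+0+0+1+0+0+0+0+0+0+0+0+0+0+0+0+0 mod 2 = 1
  c[18] = d·G[:,18] = (01000001010010011010010000)·(00000000000001000000000000) mod 2 = 0+0+0+0+0+0+0+0+0+0+0+0+0+0+0+0+0+0+0+0+0+0+0+0+0+0 mod 2 = 0
  c[19] = d·G[:,19] = (01000001010010011010010000)·(00000000000000100000000000) mod 2 = 0+0+0+0+0+0+0+0+0+0+0+0+0+0+0+0+0+0+0+0+0+0+0+0+0+0 mod 2 = 0
  c[20] = d·G[:,20] = (01000001010010011010010000)·(00000000000000010000000000) mod 2 = 0+0+0+0+0+0+0+0+0+0+0+0+0+0+0+1+0+0+0+0+0+0+0+0+0+0 mod 2 = 1
  c[21] = d·G[:,21] = (01000001010010011010010000)·(00000000000000001000000000) mod 2 = 0+0+0+0+0+0+0+0+0+0+0+0+0+0+0+0+1+0+0+0+0+0+0+0+0+0 mod 2 = 1
  c[22] = d·G[:,22] = (01000001010010011010010000)·(00000000000000000100000000) mod 2 = 0+0+0+0+0+0+0+0+0+0+0+0+0+0+0+0+0+0+0+0+0+0+0+0+0+0 mod 2 = 0
  c[23] = d·G[:,23] = (01000001010010011010010000)·(00000000000000000010000000) mod 2 = 0+0+0+0+0+0+0+0+0+0+0+0+0+0+0+0+0+0+1+0+0+0+0+0+0+0 mod 2 = 1
  c[24] = d·G[:,24] = (01000001010010011010010000)·(00000000000000000001000000) mod 2 = 0+0+0+0+0+0+0+0+0+0+0+0+0+0+0+0+0+0+0+0+0+0+0+0+0+0 mod 2 = 0
  c[25] = d·G[:,25] = (01000001010010011010010000)·(00000000000000000000100000) mod 2 = 0+0+0+0+0+0+0+0+0+0+0+0+0+0+0+0+0+0+0+0+0+0+0+0+0+0 mod 2 = 0
  c[26] = d·G[:,26] = (01000001010010011010010000)·(00000000000000000000010000) mod 2 = 0+0+0+0+0+0+0+0+0+0+0+0+0+0+0+0+0+0+0+0+0+1+0+0+0+0 mod 2 = 1
  c[27] = d·G[:,27] = (01000001010010011010010000)·(00000000000000000000001000) mod 2 = 0+0+0+0+0+0+0+0+0+0+0+0+0+0+0+0+0+0+0+0+0+0+0+0+0+0 mod 2 = 0
  c[28] = d·G[:,28] = (01000001010010011010010000)·(00000000000000000000000100) mod 2 = 0+0+0+0+0+0+0+0+0+0+0+0+0+0+0+0+0+0+0+0+0+0+0+0+0+0 mod 2 = 0
  c[29] = d·G[:,29] = (01000001010010011010010000)·(00000000000000000000000010) mod 2 = 0+0+0+0+0+0+0+0+0+0+0+0+0+0+0+0+0+0+0+0+0+0+0+0+0+0 mod 2 = 0
  c[30] = d·G[:,30] = (01000001010010011010010000)·(00000000000000000000000001) mod 2 = 0+0+0+0+0+0+0+0+0+0+0+0+0+0+0+0+0+0+0+0+0+0+0+0+0+0 mod 2 = 0
Codeword = 1001100000010101010011010010000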